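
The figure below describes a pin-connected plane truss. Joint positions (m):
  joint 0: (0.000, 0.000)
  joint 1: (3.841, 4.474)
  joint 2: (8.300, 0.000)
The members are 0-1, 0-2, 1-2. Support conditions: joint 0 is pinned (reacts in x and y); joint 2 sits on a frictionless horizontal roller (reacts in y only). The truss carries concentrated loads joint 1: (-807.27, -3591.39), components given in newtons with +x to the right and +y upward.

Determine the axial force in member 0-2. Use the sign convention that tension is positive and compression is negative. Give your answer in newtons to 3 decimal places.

N=3 nodes, M=3 members, R=3 reactions → 2N=6, M+R=6
member 0 (0-1): L=5.8966, (cx,cy)=(0.6514,0.7587)
member 1 (0-2): L=8.3000, (cx,cy)=(1.0000,0.0000)
member 2 (1-2): L=6.3166, (cx,cy)=(0.7059,-0.7083)
solve A·x = −loads:
  F[0-1] = -3116.4051 N (compression)
  F[0-2] = +1222.7305 N (tension)
  F[1-2] = -1732.1130 N (compression)
  Rx@0 = +807.2700 N
  Ry@0 = +2364.5463 N
  Ry@2 = +1226.8437 N

1222.730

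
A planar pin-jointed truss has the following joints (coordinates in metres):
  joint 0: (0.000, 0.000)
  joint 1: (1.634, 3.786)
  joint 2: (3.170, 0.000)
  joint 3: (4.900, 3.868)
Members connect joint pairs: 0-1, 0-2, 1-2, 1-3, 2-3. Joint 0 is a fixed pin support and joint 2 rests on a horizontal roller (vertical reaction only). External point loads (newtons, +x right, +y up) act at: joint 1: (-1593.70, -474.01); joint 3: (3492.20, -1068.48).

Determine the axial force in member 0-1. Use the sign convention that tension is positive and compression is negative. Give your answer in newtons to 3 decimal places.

2952.920

N=4 nodes, M=5 members, R=3 reactions → 2N=8, M+R=8
member 0 (0-1): L=4.1236, (cx,cy)=(0.3963,0.9181)
member 1 (0-2): L=3.1700, (cx,cy)=(1.0000,0.0000)
member 2 (1-2): L=4.0857, (cx,cy)=(0.3759,-0.9266)
member 3 (1-3): L=3.2670, (cx,cy)=(0.9997,0.0251)
member 4 (2-3): L=4.2373, (cx,cy)=(0.4083,0.9129)
solve A·x = −loads:
  F[0-1] = +2952.9203 N (tension)
  F[0-2] = +728.3773 N (tension)
  F[1-2] = -3328.5656 N (compression)
  F[1-3] = +4016.4413 N (tension)
  F[2-3] = -1280.9146 N (compression)
  Rx@0 = -1898.5000 N
  Ry@0 = -2711.1900 N
  Ry@2 = +4253.6800 N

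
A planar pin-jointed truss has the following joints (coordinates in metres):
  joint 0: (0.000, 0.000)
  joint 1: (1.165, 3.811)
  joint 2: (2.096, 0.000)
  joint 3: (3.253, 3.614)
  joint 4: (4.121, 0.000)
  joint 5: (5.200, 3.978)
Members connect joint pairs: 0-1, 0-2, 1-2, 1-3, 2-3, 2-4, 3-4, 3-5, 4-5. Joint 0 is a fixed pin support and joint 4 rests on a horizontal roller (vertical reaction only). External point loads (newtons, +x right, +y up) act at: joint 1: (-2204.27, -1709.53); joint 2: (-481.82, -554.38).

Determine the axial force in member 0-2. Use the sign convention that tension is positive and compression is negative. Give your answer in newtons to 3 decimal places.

-1604.814

N=6 nodes, M=9 members, R=3 reactions → 2N=12, M+R=12
member 0 (0-1): L=3.9851, (cx,cy)=(0.2923,0.9563)
member 1 (0-2): L=2.0960, (cx,cy)=(1.0000,0.0000)
member 2 (1-2): L=3.9231, (cx,cy)=(0.2373,-0.9714)
member 3 (1-3): L=2.0973, (cx,cy)=(0.9956,-0.0939)
member 4 (2-3): L=3.7947, (cx,cy)=(0.3049,0.9524)
member 5 (2-4): L=2.0250, (cx,cy)=(1.0000,0.0000)
member 6 (3-4): L=3.7168, (cx,cy)=(0.2335,-0.9723)
member 7 (3-5): L=1.9807, (cx,cy)=(0.9830,0.1838)
member 8 (4-5): L=4.1217, (cx,cy)=(0.2618,0.9651)
solve A·x = −loads:
  F[0-1] = -3698.6972 N (compression)
  F[0-2] = -1604.8141 N (compression)
  F[1-2] = +1814.0754 N (tension)
  F[1-3] = +695.5637 N (tension)
  F[2-3] = -1268.2617 N (compression)
  F[2-4] = -305.7954 N (compression)
  F[3-4] = +1309.4157 N (tension)
  F[3-5] = +0.0000 N (tension)
  F[4-5] = -0.0000 N (compression)
  Rx@0 = +2686.0900 N
  Ry@0 = +3537.1180 N
  Ry@4 = -1273.2080 N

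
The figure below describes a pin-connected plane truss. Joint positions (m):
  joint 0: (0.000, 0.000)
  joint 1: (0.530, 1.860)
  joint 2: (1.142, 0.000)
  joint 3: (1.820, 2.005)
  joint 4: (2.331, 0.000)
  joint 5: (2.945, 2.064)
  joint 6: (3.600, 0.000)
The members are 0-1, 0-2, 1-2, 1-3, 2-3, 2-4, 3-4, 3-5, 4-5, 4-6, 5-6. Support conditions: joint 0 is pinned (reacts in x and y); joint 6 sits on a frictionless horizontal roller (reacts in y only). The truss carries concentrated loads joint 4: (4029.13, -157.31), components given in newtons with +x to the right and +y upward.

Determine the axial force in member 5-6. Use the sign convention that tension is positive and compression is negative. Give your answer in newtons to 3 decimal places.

N=7 nodes, M=11 members, R=3 reactions → 2N=14, M+R=14
member 0 (0-1): L=1.9340, (cx,cy)=(0.2740,0.9617)
member 1 (0-2): L=1.1420, (cx,cy)=(1.0000,0.0000)
member 2 (1-2): L=1.9581, (cx,cy)=(0.3125,-0.9499)
member 3 (1-3): L=1.2981, (cx,cy)=(0.9937,0.1117)
member 4 (2-3): L=2.1165, (cx,cy)=(0.3203,0.9473)
member 5 (2-4): L=1.1890, (cx,cy)=(1.0000,0.0000)
member 6 (3-4): L=2.0691, (cx,cy)=(0.2470,-0.9690)
member 7 (3-5): L=1.1265, (cx,cy)=(0.9986,0.0524)
member 8 (4-5): L=2.1534, (cx,cy)=(0.2851,0.9585)
member 9 (4-6): L=1.2690, (cx,cy)=(1.0000,0.0000)
member 10 (5-6): L=2.1654, (cx,cy)=(0.3025,-0.9532)
solve A·x = −loads:
  F[0-1] = -57.6590 N (compression)
  F[0-2] = +4044.9308 N (tension)
  F[1-2] = +54.4913 N (tension)
  F[1-3] = -33.0387 N (compression)
  F[2-3] = -54.6407 N (compression)
  F[2-4] = +4079.4653 N (tension)
  F[3-4] = +53.7813 N (tension)
  F[3-5] = -63.7050 N (compression)
  F[4-5] = +109.7505 N (tension)
  F[4-6] = +32.3242 N (tension)
  F[5-6] = -106.8642 N (compression)
  Rx@0 = -4029.1300 N
  Ry@0 = +55.4518 N
  Ry@6 = +101.8582 N

-106.864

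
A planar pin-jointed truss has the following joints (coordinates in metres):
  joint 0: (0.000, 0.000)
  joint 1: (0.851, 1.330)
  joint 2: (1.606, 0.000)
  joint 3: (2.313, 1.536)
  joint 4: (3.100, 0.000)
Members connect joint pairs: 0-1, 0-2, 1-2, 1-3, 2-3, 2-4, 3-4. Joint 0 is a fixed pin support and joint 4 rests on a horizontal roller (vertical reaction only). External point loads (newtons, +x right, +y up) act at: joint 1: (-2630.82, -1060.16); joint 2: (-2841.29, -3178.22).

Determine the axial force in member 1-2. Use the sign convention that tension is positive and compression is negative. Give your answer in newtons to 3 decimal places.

2588.210

N=5 nodes, M=7 members, R=3 reactions → 2N=10, M+R=10
member 0 (0-1): L=1.5790, (cx,cy)=(0.5390,0.8423)
member 1 (0-2): L=1.6060, (cx,cy)=(1.0000,0.0000)
member 2 (1-2): L=1.5294, (cx,cy)=(0.4937,-0.8696)
member 3 (1-3): L=1.4764, (cx,cy)=(0.9902,0.1395)
member 4 (2-3): L=1.6909, (cx,cy)=(0.4181,0.9084)
member 5 (2-4): L=1.4940, (cx,cy)=(1.0000,0.0000)
member 6 (3-4): L=1.7259, (cx,cy)=(0.4560,-0.8900)
solve A·x = −loads:
  F[0-1] = -4071.4887 N (compression)
  F[0-2] = -3277.7248 N (compression)
  F[1-2] = +2588.2105 N (tension)
  F[1-3] = -849.6034 N (compression)
  F[2-3] = +1020.9121 N (tension)
  F[2-4] = +414.4290 N (tension)
  F[3-4] = -908.8374 N (compression)
  Rx@0 = +5472.1100 N
  Ry@0 = +3429.5326 N
  Ry@4 = +808.8474 N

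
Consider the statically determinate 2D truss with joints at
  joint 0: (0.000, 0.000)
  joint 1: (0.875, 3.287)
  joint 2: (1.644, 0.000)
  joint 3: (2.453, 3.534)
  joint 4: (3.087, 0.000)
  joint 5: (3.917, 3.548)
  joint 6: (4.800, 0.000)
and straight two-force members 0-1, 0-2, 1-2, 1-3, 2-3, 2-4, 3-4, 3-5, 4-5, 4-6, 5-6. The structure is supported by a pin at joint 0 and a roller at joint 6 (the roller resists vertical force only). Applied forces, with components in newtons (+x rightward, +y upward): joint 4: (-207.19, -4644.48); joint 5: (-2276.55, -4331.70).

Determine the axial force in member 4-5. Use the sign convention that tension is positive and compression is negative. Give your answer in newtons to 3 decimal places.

N=7 nodes, M=11 members, R=3 reactions → 2N=14, M+R=14
member 0 (0-1): L=3.4015, (cx,cy)=(0.2572,0.9663)
member 1 (0-2): L=1.6440, (cx,cy)=(1.0000,0.0000)
member 2 (1-2): L=3.3758, (cx,cy)=(0.2278,-0.9737)
member 3 (1-3): L=1.5972, (cx,cy)=(0.9880,0.1546)
member 4 (2-3): L=3.6254, (cx,cy)=(0.2231,0.9748)
member 5 (2-4): L=1.4430, (cx,cy)=(1.0000,0.0000)
member 6 (3-4): L=3.5904, (cx,cy)=(0.1766,-0.9843)
member 7 (3-5): L=1.4641, (cx,cy)=(1.0000,0.0096)
member 8 (4-5): L=3.6438, (cx,cy)=(0.2278,0.9737)
member 9 (4-6): L=1.7130, (cx,cy)=(1.0000,0.0000)
member 10 (5-6): L=3.6562, (cx,cy)=(0.2415,-0.9704)
solve A·x = −loads:
  F[0-1] = -4281.1750 N (compression)
  F[0-2] = -1382.4430 N (compression)
  F[1-2] = +3927.9337 N (tension)
  F[1-3] = -2020.3884 N (compression)
  F[2-3] = -3923.5936 N (compression)
  F[2-4] = +387.8810 N (tension)
  F[3-4] = +4168.0989 N (tension)
  F[3-5] = -3607.7932 N (compression)
  F[4-5] = +556.5080 N (tension)
  F[4-6] = +1204.3142 N (tension)
  F[5-6] = -4986.6881 N (compression)
  Rx@0 = +2483.7400 N
  Ry@0 = +4137.1010 N
  Ry@6 = +4839.0790 N

556.508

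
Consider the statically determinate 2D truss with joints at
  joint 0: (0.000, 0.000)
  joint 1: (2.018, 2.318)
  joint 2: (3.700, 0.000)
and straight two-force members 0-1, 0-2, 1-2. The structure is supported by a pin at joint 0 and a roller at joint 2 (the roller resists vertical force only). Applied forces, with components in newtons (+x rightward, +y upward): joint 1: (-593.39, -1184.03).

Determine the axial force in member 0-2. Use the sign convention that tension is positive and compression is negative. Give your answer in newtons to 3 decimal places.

N=3 nodes, M=3 members, R=3 reactions → 2N=6, M+R=6
member 0 (0-1): L=3.0733, (cx,cy)=(0.6566,0.7542)
member 1 (0-2): L=3.7000, (cx,cy)=(1.0000,0.0000)
member 2 (1-2): L=2.8640, (cx,cy)=(0.5873,-0.8094)
solve A·x = −loads:
  F[0-1] = -1206.5390 N (compression)
  F[0-2] = +198.8399 N (tension)
  F[1-2] = -338.5666 N (compression)
  Rx@0 = +593.3900 N
  Ry@0 = +910.0045 N
  Ry@2 = +274.0255 N

198.840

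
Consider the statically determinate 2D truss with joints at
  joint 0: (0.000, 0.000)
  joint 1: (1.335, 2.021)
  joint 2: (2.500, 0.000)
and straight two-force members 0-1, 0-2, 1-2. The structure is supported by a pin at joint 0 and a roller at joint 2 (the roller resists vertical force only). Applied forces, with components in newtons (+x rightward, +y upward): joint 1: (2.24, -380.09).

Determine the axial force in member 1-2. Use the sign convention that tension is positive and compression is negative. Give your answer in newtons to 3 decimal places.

-236.366

N=3 nodes, M=3 members, R=3 reactions → 2N=6, M+R=6
member 0 (0-1): L=2.4221, (cx,cy)=(0.5512,0.8344)
member 1 (0-2): L=2.5000, (cx,cy)=(1.0000,0.0000)
member 2 (1-2): L=2.3327, (cx,cy)=(0.4994,-0.8664)
solve A·x = −loads:
  F[0-1] = -210.1062 N (compression)
  F[0-2] = +118.0442 N (tension)
  F[1-2] = -236.3659 N (compression)
  Rx@0 = -2.2400 N
  Ry@0 = +175.3111 N
  Ry@2 = +204.7789 N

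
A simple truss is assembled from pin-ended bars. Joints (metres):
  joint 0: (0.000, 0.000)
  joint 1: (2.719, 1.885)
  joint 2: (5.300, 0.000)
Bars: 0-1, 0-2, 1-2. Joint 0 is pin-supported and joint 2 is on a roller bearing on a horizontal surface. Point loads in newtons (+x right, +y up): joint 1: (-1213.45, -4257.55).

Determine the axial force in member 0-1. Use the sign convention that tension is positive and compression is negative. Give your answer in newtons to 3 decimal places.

N=3 nodes, M=3 members, R=3 reactions → 2N=6, M+R=6
member 0 (0-1): L=3.3085, (cx,cy)=(0.8218,0.5697)
member 1 (0-2): L=5.3000, (cx,cy)=(1.0000,0.0000)
member 2 (1-2): L=3.1961, (cx,cy)=(0.8076,-0.5898)
solve A·x = −loads:
  F[0-1] = -4396.5738 N (compression)
  F[0-2] = +2399.7514 N (tension)
  F[1-2] = -2971.6173 N (compression)
  Rx@0 = +1213.4500 N
  Ry@0 = +2504.9226 N
  Ry@2 = +1752.6274 N

-4396.574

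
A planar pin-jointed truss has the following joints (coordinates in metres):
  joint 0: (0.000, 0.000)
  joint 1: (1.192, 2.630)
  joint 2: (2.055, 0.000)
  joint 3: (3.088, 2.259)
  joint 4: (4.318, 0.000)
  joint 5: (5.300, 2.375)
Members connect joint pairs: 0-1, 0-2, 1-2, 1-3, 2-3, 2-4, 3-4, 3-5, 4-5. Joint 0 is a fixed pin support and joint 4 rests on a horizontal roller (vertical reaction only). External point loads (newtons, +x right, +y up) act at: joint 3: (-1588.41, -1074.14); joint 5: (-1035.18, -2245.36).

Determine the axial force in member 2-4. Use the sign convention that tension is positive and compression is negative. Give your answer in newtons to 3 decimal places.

-989.100

N=6 nodes, M=9 members, R=3 reactions → 2N=12, M+R=12
member 0 (0-1): L=2.8875, (cx,cy)=(0.4128,0.9108)
member 1 (0-2): L=2.0550, (cx,cy)=(1.0000,0.0000)
member 2 (1-2): L=2.7680, (cx,cy)=(0.3118,-0.9502)
member 3 (1-3): L=1.9320, (cx,cy)=(0.9814,-0.1920)
member 4 (2-3): L=2.4840, (cx,cy)=(0.4159,0.9094)
member 5 (2-4): L=2.2630, (cx,cy)=(1.0000,0.0000)
member 6 (3-4): L=2.5722, (cx,cy)=(0.4782,-0.8783)
member 7 (3-5): L=2.2150, (cx,cy)=(0.9986,0.0524)
member 8 (4-5): L=2.5700, (cx,cy)=(0.3821,0.9241)
solve A·x = −loads:
  F[0-1] = -1312.7746 N (compression)
  F[0-2] = -2081.6620 N (compression)
  F[1-2] = +1464.0320 N (tension)
  F[1-3] = -1017.3187 N (compression)
  F[2-3] = -1529.5967 N (compression)
  F[2-4] = -989.1003 N (compression)
  F[3-4] = +131.8904 N (tension)
  F[3-5] = -109.2994 N (compression)
  F[4-5] = -2423.5310 N (compression)
  Rx@0 = +2623.5900 N
  Ry@0 = +1195.6969 N
  Ry@4 = +2123.8031 N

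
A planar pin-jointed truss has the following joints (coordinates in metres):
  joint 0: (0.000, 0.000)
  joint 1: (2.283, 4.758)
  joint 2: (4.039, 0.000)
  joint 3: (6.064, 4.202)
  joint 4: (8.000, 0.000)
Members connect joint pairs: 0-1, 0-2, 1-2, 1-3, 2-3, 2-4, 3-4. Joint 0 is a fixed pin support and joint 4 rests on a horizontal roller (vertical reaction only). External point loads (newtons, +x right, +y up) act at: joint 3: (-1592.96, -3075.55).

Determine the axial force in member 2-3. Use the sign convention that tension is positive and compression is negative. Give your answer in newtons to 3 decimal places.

-1986.641

N=5 nodes, M=7 members, R=3 reactions → 2N=10, M+R=10
member 0 (0-1): L=5.2774, (cx,cy)=(0.4326,0.9016)
member 1 (0-2): L=4.0390, (cx,cy)=(1.0000,0.0000)
member 2 (1-2): L=5.0717, (cx,cy)=(0.3462,-0.9381)
member 3 (1-3): L=3.8217, (cx,cy)=(0.9894,-0.1455)
member 4 (2-3): L=4.6645, (cx,cy)=(0.4341,0.9008)
member 5 (2-4): L=3.9610, (cx,cy)=(1.0000,0.0000)
member 6 (3-4): L=4.6265, (cx,cy)=(0.4185,-0.9082)
solve A·x = −loads:
  F[0-1] = -1753.5619 N (compression)
  F[0-2] = -834.3662 N (compression)
  F[1-2] = +1907.6573 N (tension)
  F[1-3] = -1434.3532 N (compression)
  F[2-3] = -1986.6406 N (compression)
  F[2-4] = +688.5952 N (tension)
  F[3-4] = -1645.5658 N (compression)
  Rx@0 = +1592.9600 N
  Ry@0 = +1580.9853 N
  Ry@4 = +1494.5647 N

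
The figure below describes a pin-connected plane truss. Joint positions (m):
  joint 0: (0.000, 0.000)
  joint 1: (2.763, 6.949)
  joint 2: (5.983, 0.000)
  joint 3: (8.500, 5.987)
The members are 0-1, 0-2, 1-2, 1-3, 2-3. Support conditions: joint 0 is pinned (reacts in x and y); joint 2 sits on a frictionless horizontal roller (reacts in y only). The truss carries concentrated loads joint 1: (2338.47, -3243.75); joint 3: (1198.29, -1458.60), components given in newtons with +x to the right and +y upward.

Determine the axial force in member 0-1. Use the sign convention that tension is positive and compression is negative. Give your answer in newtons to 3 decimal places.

2994.906

N=4 nodes, M=5 members, R=3 reactions → 2N=8, M+R=8
member 0 (0-1): L=7.4782, (cx,cy)=(0.3695,0.9292)
member 1 (0-2): L=5.9830, (cx,cy)=(1.0000,0.0000)
member 2 (1-2): L=7.6588, (cx,cy)=(0.4204,-0.9073)
member 3 (1-3): L=5.8171, (cx,cy)=(0.9862,-0.1654)
member 4 (2-3): L=6.4946, (cx,cy)=(0.3876,0.9218)
solve A·x = −loads:
  F[0-1] = +2994.9061 N (tension)
  F[0-2] = +2430.2133 N (tension)
  F[1-2] = -6955.0596 N (compression)
  F[1-3] = +1715.8331 N (tension)
  F[2-3] = -1274.4469 N (compression)
  Rx@0 = -3536.7600 N
  Ry@0 = -2782.9870 N
  Ry@2 = +7485.3370 N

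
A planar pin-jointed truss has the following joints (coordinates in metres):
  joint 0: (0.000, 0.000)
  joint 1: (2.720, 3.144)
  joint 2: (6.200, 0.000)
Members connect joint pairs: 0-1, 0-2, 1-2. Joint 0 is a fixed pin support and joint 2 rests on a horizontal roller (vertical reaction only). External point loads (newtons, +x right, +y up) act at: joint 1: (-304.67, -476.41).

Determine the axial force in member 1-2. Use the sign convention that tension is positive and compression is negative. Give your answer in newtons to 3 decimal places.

N=3 nodes, M=3 members, R=3 reactions → 2N=6, M+R=6
member 0 (0-1): L=4.1573, (cx,cy)=(0.6543,0.7563)
member 1 (0-2): L=6.2000, (cx,cy)=(1.0000,0.0000)
member 2 (1-2): L=4.6899, (cx,cy)=(0.7420,-0.6704)
solve A·x = −loads:
  F[0-1] = -557.8787 N (compression)
  F[0-2] = +60.3338 N (tension)
  F[1-2] = -81.3102 N (compression)
  Rx@0 = +304.6700 N
  Ry@0 = +421.9015 N
  Ry@2 = +54.5085 N

-81.310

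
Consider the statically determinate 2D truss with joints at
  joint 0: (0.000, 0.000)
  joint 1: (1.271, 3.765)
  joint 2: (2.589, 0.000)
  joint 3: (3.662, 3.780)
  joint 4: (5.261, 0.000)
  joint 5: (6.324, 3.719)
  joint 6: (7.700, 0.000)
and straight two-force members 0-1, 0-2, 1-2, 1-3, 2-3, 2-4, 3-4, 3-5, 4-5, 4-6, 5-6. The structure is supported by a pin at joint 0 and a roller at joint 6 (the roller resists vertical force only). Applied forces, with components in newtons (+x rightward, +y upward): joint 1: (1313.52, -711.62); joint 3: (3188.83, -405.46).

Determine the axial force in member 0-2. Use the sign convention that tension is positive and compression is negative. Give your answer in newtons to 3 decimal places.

N=7 nodes, M=11 members, R=3 reactions → 2N=14, M+R=14
member 0 (0-1): L=3.9737, (cx,cy)=(0.3198,0.9475)
member 1 (0-2): L=2.5890, (cx,cy)=(1.0000,0.0000)
member 2 (1-2): L=3.9890, (cx,cy)=(0.3304,-0.9438)
member 3 (1-3): L=2.3910, (cx,cy)=(1.0000,0.0063)
member 4 (2-3): L=3.9293, (cx,cy)=(0.2731,0.9620)
member 5 (2-4): L=2.6720, (cx,cy)=(1.0000,0.0000)
member 6 (3-4): L=4.1043, (cx,cy)=(0.3896,-0.9210)
member 7 (3-5): L=2.6627, (cx,cy)=(0.9997,-0.0229)
member 8 (4-5): L=3.8679, (cx,cy)=(0.2748,0.9615)
member 9 (4-6): L=2.4390, (cx,cy)=(1.0000,0.0000)
member 10 (5-6): L=3.9654, (cx,cy)=(0.3470,-0.9379)
solve A·x = −loads:
  F[0-1] = +1478.5714 N (tension)
  F[0-2] = +4029.4301 N (tension)
  F[1-2] = -2238.8912 N (compression)
  F[1-3] = -100.8584 N (compression)
  F[2-3] = +2196.6399 N (tension)
  F[2-4] = +2689.8418 N (tension)
  F[3-4] = -2693.1803 N (compression)
  F[3-5] = -1641.0302 N (compression)
  F[4-5] = +2579.7181 N (tension)
  F[4-6] = +931.6322 N (tension)
  F[5-6] = -2684.8017 N (compression)
  Rx@0 = -4502.3500 N
  Ry@0 = -1400.8997 N
  Ry@6 = +2517.9797 N

4029.430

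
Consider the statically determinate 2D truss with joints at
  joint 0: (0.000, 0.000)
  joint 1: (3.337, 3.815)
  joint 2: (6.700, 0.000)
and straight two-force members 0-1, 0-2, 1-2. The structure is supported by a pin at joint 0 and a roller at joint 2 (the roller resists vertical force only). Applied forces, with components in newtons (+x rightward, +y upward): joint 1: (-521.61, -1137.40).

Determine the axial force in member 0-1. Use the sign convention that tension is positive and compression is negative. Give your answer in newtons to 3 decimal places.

-1153.087

N=3 nodes, M=3 members, R=3 reactions → 2N=6, M+R=6
member 0 (0-1): L=5.0685, (cx,cy)=(0.6584,0.7527)
member 1 (0-2): L=6.7000, (cx,cy)=(1.0000,0.0000)
member 2 (1-2): L=5.0857, (cx,cy)=(0.6613,-0.7501)
solve A·x = −loads:
  F[0-1] = -1153.0869 N (compression)
  F[0-2] = +237.5581 N (tension)
  F[1-2] = -359.2450 N (compression)
  Rx@0 = +521.6100 N
  Ry@0 = +867.9132 N
  Ry@2 = +269.4868 N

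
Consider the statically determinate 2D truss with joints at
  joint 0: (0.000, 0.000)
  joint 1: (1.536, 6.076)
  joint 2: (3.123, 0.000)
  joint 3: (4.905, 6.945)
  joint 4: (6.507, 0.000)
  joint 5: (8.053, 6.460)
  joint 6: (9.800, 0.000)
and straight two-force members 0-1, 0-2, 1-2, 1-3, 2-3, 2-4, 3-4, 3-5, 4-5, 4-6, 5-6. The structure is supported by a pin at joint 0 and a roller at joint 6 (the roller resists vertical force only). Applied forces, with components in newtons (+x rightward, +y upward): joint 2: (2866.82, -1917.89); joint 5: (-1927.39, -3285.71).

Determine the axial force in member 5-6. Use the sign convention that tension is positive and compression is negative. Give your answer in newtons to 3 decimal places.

N=7 nodes, M=11 members, R=3 reactions → 2N=14, M+R=14
member 0 (0-1): L=6.2671, (cx,cy)=(0.2451,0.9695)
member 1 (0-2): L=3.1230, (cx,cy)=(1.0000,0.0000)
member 2 (1-2): L=6.2798, (cx,cy)=(0.2527,-0.9675)
member 3 (1-3): L=3.4793, (cx,cy)=(0.9683,0.2498)
member 4 (2-3): L=7.1700, (cx,cy)=(0.2485,0.9686)
member 5 (2-4): L=3.3840, (cx,cy)=(1.0000,0.0000)
member 6 (3-4): L=7.1274, (cx,cy)=(0.2248,-0.9744)
member 7 (3-5): L=3.1851, (cx,cy)=(0.9883,-0.1523)
member 8 (4-5): L=6.6424, (cx,cy)=(0.2327,0.9725)
member 9 (4-6): L=3.2930, (cx,cy)=(1.0000,0.0000)
member 10 (5-6): L=6.6921, (cx,cy)=(0.2611,-0.9653)
solve A·x = −loads:
  F[0-1] = -3262.4431 N (compression)
  F[0-2] = +1739.0149 N (tension)
  F[1-2] = +2863.0017 N (tension)
  F[1-3] = -1572.9569 N (compression)
  F[2-3] = -879.7873 N (compression)
  F[2-4] = -185.6264 N (compression)
  F[3-4] = +1610.3690 N (tension)
  F[3-5] = -2128.5427 N (compression)
  F[4-5] = -1613.4738 N (compression)
  F[4-6] = +551.8623 N (tension)
  F[5-6] = -2113.9629 N (compression)
  Rx@0 = -939.4300 N
  Ry@0 = +3162.9415 N
  Ry@6 = +2040.6585 N

-2113.963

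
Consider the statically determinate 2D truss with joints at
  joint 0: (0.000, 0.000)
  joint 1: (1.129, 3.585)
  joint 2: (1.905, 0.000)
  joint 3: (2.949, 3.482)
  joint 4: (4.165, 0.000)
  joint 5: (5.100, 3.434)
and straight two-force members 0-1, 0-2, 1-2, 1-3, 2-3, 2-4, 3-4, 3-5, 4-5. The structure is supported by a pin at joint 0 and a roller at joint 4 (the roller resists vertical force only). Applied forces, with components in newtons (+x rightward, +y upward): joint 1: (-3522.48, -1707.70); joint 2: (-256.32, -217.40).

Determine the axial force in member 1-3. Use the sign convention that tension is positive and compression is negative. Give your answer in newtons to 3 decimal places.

N=6 nodes, M=9 members, R=3 reactions → 2N=12, M+R=12
member 0 (0-1): L=3.7586, (cx,cy)=(0.3004,0.9538)
member 1 (0-2): L=1.9050, (cx,cy)=(1.0000,0.0000)
member 2 (1-2): L=3.6680, (cx,cy)=(0.2116,-0.9774)
member 3 (1-3): L=1.8229, (cx,cy)=(0.9984,-0.0565)
member 4 (2-3): L=3.6351, (cx,cy)=(0.2872,0.9579)
member 5 (2-4): L=2.2600, (cx,cy)=(1.0000,0.0000)
member 6 (3-4): L=3.6882, (cx,cy)=(0.3297,-0.9441)
member 7 (3-5): L=2.1515, (cx,cy)=(0.9998,-0.0223)
member 8 (4-5): L=3.5590, (cx,cy)=(0.2627,0.9649)
solve A·x = −loads:
  F[0-1] = -4607.4917 N (compression)
  F[0-2] = -2394.8016 N (compression)
  F[1-2] = +2657.9776 N (tension)
  F[1-3] = +1578.6871 N (tension)
  F[2-3] = -2485.1088 N (compression)
  F[2-4] = -862.4506 N (compression)
  F[3-4] = +2615.8792 N (tension)
  F[3-5] = -0.0000 N (compression)
  F[4-5] = +0.0000 N (tension)
  Rx@0 = +3778.8000 N
  Ry@0 = +4394.7160 N
  Ry@4 = -2469.6160 N

1578.687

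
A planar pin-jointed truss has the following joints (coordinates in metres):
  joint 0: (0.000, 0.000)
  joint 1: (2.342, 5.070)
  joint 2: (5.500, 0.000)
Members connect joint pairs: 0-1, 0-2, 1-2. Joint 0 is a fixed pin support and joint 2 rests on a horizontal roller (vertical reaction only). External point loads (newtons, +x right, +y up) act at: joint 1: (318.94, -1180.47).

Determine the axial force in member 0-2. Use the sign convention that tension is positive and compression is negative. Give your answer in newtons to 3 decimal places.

496.230

N=3 nodes, M=3 members, R=3 reactions → 2N=6, M+R=6
member 0 (0-1): L=5.5848, (cx,cy)=(0.4194,0.9078)
member 1 (0-2): L=5.5000, (cx,cy)=(1.0000,0.0000)
member 2 (1-2): L=5.9731, (cx,cy)=(0.5287,-0.8488)
solve A·x = −loads:
  F[0-1] = -422.7693 N (compression)
  F[0-2] = +496.2297 N (tension)
  F[1-2] = -938.5774 N (compression)
  Rx@0 = -318.9400 N
  Ry@0 = +383.7997 N
  Ry@2 = +796.6703 N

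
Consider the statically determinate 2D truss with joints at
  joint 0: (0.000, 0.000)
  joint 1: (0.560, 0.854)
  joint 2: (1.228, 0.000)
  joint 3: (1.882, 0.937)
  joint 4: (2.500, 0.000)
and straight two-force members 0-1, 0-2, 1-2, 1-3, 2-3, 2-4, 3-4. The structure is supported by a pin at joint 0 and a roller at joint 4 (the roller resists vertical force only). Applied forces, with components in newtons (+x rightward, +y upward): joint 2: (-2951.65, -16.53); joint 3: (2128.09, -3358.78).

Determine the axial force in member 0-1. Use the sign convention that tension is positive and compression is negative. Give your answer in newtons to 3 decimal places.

N=5 nodes, M=7 members, R=3 reactions → 2N=10, M+R=10
member 0 (0-1): L=1.0212, (cx,cy)=(0.5484,0.8362)
member 1 (0-2): L=1.2280, (cx,cy)=(1.0000,0.0000)
member 2 (1-2): L=1.0842, (cx,cy)=(0.6161,-0.7877)
member 3 (1-3): L=1.3246, (cx,cy)=(0.9980,0.0627)
member 4 (2-3): L=1.1427, (cx,cy)=(0.5723,0.8200)
member 5 (2-4): L=1.2720, (cx,cy)=(1.0000,0.0000)
member 6 (3-4): L=1.1224, (cx,cy)=(0.5506,-0.8348)
solve A·x = −loads:
  F[0-1] = -49.1396 N (compression)
  F[0-2] = -796.6139 N (compression)
  F[1-2] = +47.6812 N (tension)
  F[1-3] = -56.4338 N (compression)
  F[2-3] = -25.6418 N (compression)
  F[2-4] = +2199.0889 N (tension)
  F[3-4] = -3994.1202 N (compression)
  Rx@0 = +823.5600 N
  Ry@0 = +41.0927 N
  Ry@4 = +3334.2173 N

-49.140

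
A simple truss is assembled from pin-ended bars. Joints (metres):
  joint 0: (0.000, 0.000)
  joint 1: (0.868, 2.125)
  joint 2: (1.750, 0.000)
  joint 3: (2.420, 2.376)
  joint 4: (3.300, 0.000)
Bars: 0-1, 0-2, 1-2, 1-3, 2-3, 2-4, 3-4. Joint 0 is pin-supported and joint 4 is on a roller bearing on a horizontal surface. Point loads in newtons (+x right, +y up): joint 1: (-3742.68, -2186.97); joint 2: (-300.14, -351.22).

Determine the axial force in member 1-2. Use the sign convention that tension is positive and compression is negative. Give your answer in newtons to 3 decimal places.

N=5 nodes, M=7 members, R=3 reactions → 2N=10, M+R=10
member 0 (0-1): L=2.2954, (cx,cy)=(0.3781,0.9257)
member 1 (0-2): L=1.7500, (cx,cy)=(1.0000,0.0000)
member 2 (1-2): L=2.3008, (cx,cy)=(0.3833,-0.9236)
member 3 (1-3): L=1.5722, (cx,cy)=(0.9872,0.1597)
member 4 (2-3): L=2.4687, (cx,cy)=(0.2714,0.9625)
member 5 (2-4): L=1.5500, (cx,cy)=(1.0000,0.0000)
member 6 (3-4): L=2.5337, (cx,cy)=(0.3473,-0.9377)
solve A·x = −loads:
  F[0-1] = -4522.5659 N (compression)
  F[0-2] = -2332.6530 N (compression)
  F[1-2] = +2362.5159 N (tension)
  F[1-3] = +1141.4848 N (tension)
  F[2-3] = -1902.2049 N (compression)
  F[2-4] = -610.5803 N (compression)
  F[3-4] = +1758.0046 N (tension)
  Rx@0 = +4042.8200 N
  Ry@0 = +4186.7567 N
  Ry@4 = -1648.5667 N

2362.516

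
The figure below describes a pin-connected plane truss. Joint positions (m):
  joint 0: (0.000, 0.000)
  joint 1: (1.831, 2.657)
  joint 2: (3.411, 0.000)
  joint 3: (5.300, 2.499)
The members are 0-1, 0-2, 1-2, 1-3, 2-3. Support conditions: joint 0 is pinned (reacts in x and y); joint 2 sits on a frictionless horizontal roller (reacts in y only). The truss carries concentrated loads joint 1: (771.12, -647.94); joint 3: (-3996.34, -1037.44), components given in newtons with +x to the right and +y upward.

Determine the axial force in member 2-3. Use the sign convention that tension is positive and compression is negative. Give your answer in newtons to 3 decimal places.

N=4 nodes, M=5 members, R=3 reactions → 2N=8, M+R=8
member 0 (0-1): L=3.2268, (cx,cy)=(0.5674,0.8234)
member 1 (0-2): L=3.4110, (cx,cy)=(1.0000,0.0000)
member 2 (1-2): L=3.0913, (cx,cy)=(0.5111,-0.8595)
member 3 (1-3): L=3.4726, (cx,cy)=(0.9990,-0.0455)
member 4 (2-3): L=3.1326, (cx,cy)=(0.6030,0.7977)
solve A·x = −loads:
  F[0-1] = -2492.9918 N (compression)
  F[0-2] = -1810.6067 N (compression)
  F[1-2] = +1799.0012 N (tension)
  F[1-3] = -3108.4474 N (compression)
  F[2-3] = -1477.7748 N (compression)
  Rx@0 = +3225.2200 N
  Ry@0 = +2052.7730 N
  Ry@2 = -367.3930 N

-1477.775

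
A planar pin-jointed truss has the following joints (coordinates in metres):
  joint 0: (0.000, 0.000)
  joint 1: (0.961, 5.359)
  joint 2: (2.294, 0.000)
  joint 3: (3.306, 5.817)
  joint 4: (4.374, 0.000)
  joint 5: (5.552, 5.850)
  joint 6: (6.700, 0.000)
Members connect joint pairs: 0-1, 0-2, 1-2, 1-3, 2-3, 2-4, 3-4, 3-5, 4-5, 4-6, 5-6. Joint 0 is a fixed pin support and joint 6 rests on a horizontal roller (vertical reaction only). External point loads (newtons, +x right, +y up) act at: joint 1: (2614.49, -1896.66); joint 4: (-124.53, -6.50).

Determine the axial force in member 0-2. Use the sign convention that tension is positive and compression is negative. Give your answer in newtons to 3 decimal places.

N=7 nodes, M=11 members, R=3 reactions → 2N=14, M+R=14
member 0 (0-1): L=5.4445, (cx,cy)=(0.1765,0.9843)
member 1 (0-2): L=2.2940, (cx,cy)=(1.0000,0.0000)
member 2 (1-2): L=5.5223, (cx,cy)=(0.2414,-0.9704)
member 3 (1-3): L=2.3893, (cx,cy)=(0.9815,0.1917)
member 4 (2-3): L=5.9044, (cx,cy)=(0.1714,0.9852)
member 5 (2-4): L=2.0800, (cx,cy)=(1.0000,0.0000)
member 6 (3-4): L=5.9142, (cx,cy)=(0.1806,-0.9836)
member 7 (3-5): L=2.2462, (cx,cy)=(0.9999,0.0147)
member 8 (4-5): L=5.9674, (cx,cy)=(0.1974,0.9803)
member 9 (4-6): L=2.3260, (cx,cy)=(1.0000,0.0000)
member 10 (5-6): L=5.9616, (cx,cy)=(0.1926,-0.9813)
solve A·x = −loads:
  F[0-1] = +471.7352 N (tension)
  F[0-2] = +2406.6945 N (tension)
  F[1-2] = -2806.0461 N (compression)
  F[1-3] = -1888.9149 N (compression)
  F[2-3] = +2763.9714 N (tension)
  F[2-4] = +1255.6168 N (tension)
  F[3-4] = -2414.5555 N (compression)
  F[3-5] = -944.2249 N (compression)
  F[4-5] = +2429.1613 N (tension)
  F[4-6] = +464.5943 N (tension)
  F[5-6] = -2412.6437 N (compression)
  Rx@0 = -2489.9600 N
  Ry@0 = -464.3285 N
  Ry@6 = +2367.4885 N

2406.695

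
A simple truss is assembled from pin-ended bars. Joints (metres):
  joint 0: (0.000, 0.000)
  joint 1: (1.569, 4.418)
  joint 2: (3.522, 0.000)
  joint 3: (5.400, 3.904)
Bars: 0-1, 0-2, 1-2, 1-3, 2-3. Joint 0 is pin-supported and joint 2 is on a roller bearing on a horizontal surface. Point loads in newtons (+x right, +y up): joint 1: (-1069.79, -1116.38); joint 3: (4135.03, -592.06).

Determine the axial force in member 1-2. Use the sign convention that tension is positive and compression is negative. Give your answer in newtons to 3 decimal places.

N=4 nodes, M=5 members, R=3 reactions → 2N=8, M+R=8
member 0 (0-1): L=4.6883, (cx,cy)=(0.3347,0.9423)
member 1 (0-2): L=3.5220, (cx,cy)=(1.0000,0.0000)
member 2 (1-2): L=4.8304, (cx,cy)=(0.4043,-0.9146)
member 3 (1-3): L=3.8653, (cx,cy)=(0.9911,-0.1330)
member 4 (2-3): L=4.3322, (cx,cy)=(0.4335,0.9012)
solve A·x = −loads:
  F[0-1] = +3118.0119 N (tension)
  F[0-2] = +2021.7649 N (tension)
  F[1-2] = -5042.1494 N (compression)
  F[1-3] = +4189.0737 N (tension)
  F[2-3] = -38.8492 N (compression)
  Rx@0 = -3065.2400 N
  Ry@0 = -2938.2236 N
  Ry@2 = +4646.6636 N

-5042.149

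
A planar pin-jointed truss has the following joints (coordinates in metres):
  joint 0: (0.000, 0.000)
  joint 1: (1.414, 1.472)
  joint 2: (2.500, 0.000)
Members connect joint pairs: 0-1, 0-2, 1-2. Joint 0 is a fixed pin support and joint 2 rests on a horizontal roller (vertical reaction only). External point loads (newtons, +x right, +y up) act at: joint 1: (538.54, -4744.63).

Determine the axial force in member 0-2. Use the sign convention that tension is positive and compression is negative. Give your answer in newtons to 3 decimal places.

N=3 nodes, M=3 members, R=3 reactions → 2N=6, M+R=6
member 0 (0-1): L=2.0411, (cx,cy)=(0.6928,0.7212)
member 1 (0-2): L=2.5000, (cx,cy)=(1.0000,0.0000)
member 2 (1-2): L=1.8293, (cx,cy)=(0.5937,-0.8047)
solve A·x = −loads:
  F[0-1] = -2418.2514 N (compression)
  F[0-2] = +2213.7985 N (tension)
  F[1-2] = -3728.9187 N (compression)
  Rx@0 = -538.5400 N
  Ry@0 = +1743.9749 N
  Ry@2 = +3000.6551 N

2213.799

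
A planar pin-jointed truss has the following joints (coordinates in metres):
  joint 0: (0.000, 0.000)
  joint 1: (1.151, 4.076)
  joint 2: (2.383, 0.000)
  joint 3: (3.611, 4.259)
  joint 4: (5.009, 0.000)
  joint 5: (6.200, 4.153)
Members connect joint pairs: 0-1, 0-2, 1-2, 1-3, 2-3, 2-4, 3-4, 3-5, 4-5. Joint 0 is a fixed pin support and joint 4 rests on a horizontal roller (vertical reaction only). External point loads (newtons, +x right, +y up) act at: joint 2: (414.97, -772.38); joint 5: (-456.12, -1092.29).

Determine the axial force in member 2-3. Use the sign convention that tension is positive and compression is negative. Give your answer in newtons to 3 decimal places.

N=6 nodes, M=9 members, R=3 reactions → 2N=12, M+R=12
member 0 (0-1): L=4.2354, (cx,cy)=(0.2718,0.9624)
member 1 (0-2): L=2.3830, (cx,cy)=(1.0000,0.0000)
member 2 (1-2): L=4.2581, (cx,cy)=(0.2893,-0.9572)
member 3 (1-3): L=2.4668, (cx,cy)=(0.9972,0.0742)
member 4 (2-3): L=4.4325, (cx,cy)=(0.2770,0.9609)
member 5 (2-4): L=2.6260, (cx,cy)=(1.0000,0.0000)
member 6 (3-4): L=4.4826, (cx,cy)=(0.3119,-0.9501)
member 7 (3-5): L=2.5912, (cx,cy)=(0.9992,-0.0409)
member 8 (4-5): L=4.3204, (cx,cy)=(0.2757,0.9613)
solve A·x = −loads:
  F[0-1] = -543.8490 N (compression)
  F[0-2] = +106.6450 N (tension)
  F[1-2] = +523.5103 N (tension)
  F[1-3] = -300.0888 N (compression)
  F[2-3] = +282.3110 N (tension)
  F[2-4] = -235.0708 N (compression)
  F[3-4] = -255.9843 N (compression)
  F[3-5] = -141.3326 N (compression)
  F[4-5] = -1142.3340 N (compression)
  Rx@0 = +41.1500 N
  Ry@0 = +523.3817 N
  Ry@4 = +1341.2883 N

282.311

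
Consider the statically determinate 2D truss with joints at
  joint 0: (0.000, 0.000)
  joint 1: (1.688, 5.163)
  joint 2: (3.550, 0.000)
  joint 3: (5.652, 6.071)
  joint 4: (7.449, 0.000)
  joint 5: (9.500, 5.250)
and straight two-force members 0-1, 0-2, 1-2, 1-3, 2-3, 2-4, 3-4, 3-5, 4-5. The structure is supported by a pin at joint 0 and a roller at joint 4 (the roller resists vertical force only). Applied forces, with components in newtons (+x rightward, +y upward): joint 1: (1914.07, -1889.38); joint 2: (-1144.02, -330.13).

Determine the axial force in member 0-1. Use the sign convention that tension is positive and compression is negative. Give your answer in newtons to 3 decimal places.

N=6 nodes, M=9 members, R=3 reactions → 2N=12, M+R=12
member 0 (0-1): L=5.4319, (cx,cy)=(0.3108,0.9505)
member 1 (0-2): L=3.5500, (cx,cy)=(1.0000,0.0000)
member 2 (1-2): L=5.4885, (cx,cy)=(0.3393,-0.9407)
member 3 (1-3): L=4.0667, (cx,cy)=(0.9748,0.2233)
member 4 (2-3): L=6.4246, (cx,cy)=(0.3272,0.9450)
member 5 (2-4): L=3.8990, (cx,cy)=(1.0000,0.0000)
member 6 (3-4): L=6.3314, (cx,cy)=(0.2838,-0.9589)
member 7 (3-5): L=3.9346, (cx,cy)=(0.9780,-0.2087)
member 8 (4-5): L=5.6364, (cx,cy)=(0.3639,0.9314)
solve A·x = −loads:
  F[0-1] = -323.3738 N (compression)
  F[0-2] = +870.5400 N (tension)
  F[1-2] = -2006.5447 N (compression)
  F[1-3] = -1368.3750 N (compression)
  F[2-3] = +2346.8409 N (tension)
  F[2-4] = +565.9903 N (tension)
  F[3-4] = -1994.1536 N (compression)
  F[3-5] = +0.0000 N (tension)
  F[4-5] = -0.0000 N (compression)
  Rx@0 = -770.0500 N
  Ry@0 = +307.3636 N
  Ry@4 = +1912.1464 N

-323.374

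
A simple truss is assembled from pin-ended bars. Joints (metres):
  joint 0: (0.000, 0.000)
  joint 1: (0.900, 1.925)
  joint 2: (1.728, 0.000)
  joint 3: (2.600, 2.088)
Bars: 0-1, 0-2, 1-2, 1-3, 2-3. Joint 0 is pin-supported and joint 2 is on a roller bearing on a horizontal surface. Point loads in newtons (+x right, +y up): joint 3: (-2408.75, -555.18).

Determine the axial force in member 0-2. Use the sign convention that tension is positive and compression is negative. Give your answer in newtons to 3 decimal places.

-1178.947

N=4 nodes, M=5 members, R=3 reactions → 2N=8, M+R=8
member 0 (0-1): L=2.1250, (cx,cy)=(0.4235,0.9059)
member 1 (0-2): L=1.7280, (cx,cy)=(1.0000,0.0000)
member 2 (1-2): L=2.0955, (cx,cy)=(0.3951,-0.9186)
member 3 (1-3): L=1.7078, (cx,cy)=(0.9954,0.0954)
member 4 (2-3): L=2.2628, (cx,cy)=(0.3854,0.9228)
solve A·x = −loads:
  F[0-1] = -2903.7023 N (compression)
  F[0-2] = -1178.9467 N (compression)
  F[1-2] = +2626.7281 N (tension)
  F[1-3] = -2278.0984 N (compression)
  F[2-3] = -366.0180 N (compression)
  Rx@0 = +2408.7500 N
  Ry@0 = +2630.4126 N
  Ry@2 = -2075.2326 N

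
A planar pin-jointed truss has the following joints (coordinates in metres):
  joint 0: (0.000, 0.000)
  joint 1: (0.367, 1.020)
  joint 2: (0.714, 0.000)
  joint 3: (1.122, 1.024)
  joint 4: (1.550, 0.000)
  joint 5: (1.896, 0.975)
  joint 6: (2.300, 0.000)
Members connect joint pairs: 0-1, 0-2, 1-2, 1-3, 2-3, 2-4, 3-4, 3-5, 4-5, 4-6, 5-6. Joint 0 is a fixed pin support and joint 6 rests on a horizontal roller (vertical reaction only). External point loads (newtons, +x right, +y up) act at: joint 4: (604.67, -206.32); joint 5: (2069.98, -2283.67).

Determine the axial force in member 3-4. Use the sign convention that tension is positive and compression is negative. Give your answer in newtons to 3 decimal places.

-487.019

N=7 nodes, M=11 members, R=3 reactions → 2N=14, M+R=14
member 0 (0-1): L=1.0840, (cx,cy)=(0.3386,0.9409)
member 1 (0-2): L=0.7140, (cx,cy)=(1.0000,0.0000)
member 2 (1-2): L=1.0774, (cx,cy)=(0.3221,-0.9467)
member 3 (1-3): L=0.7550, (cx,cy)=(1.0000,0.0053)
member 4 (2-3): L=1.1023, (cx,cy)=(0.3701,0.9290)
member 5 (2-4): L=0.8360, (cx,cy)=(1.0000,0.0000)
member 6 (3-4): L=1.1098, (cx,cy)=(0.3856,-0.9226)
member 7 (3-5): L=0.7755, (cx,cy)=(0.9980,-0.0632)
member 8 (4-5): L=1.0346, (cx,cy)=(0.3344,0.9424)
member 9 (4-6): L=0.7500, (cx,cy)=(1.0000,0.0000)
member 10 (5-6): L=1.0554, (cx,cy)=(0.3828,-0.9238)
solve A·x = −loads:
  F[0-1] = +434.7556 N (tension)
  F[0-2] = +2527.4608 N (tension)
  F[1-2] = -430.5063 N (compression)
  F[1-3] = +285.8460 N (tension)
  F[2-3] = +438.7273 N (tension)
  F[2-4] = +2226.4179 N (tension)
  F[3-4] = -487.0191 N (compression)
  F[3-5] = +637.3188 N (tension)
  F[4-5] = +695.7297 N (tension)
  F[4-6] = +1201.2564 N (tension)
  F[5-6] = -3138.0939 N (compression)
  Rx@0 = -2674.6500 N
  Ry@0 = -409.0817 N
  Ry@6 = +2899.0717 N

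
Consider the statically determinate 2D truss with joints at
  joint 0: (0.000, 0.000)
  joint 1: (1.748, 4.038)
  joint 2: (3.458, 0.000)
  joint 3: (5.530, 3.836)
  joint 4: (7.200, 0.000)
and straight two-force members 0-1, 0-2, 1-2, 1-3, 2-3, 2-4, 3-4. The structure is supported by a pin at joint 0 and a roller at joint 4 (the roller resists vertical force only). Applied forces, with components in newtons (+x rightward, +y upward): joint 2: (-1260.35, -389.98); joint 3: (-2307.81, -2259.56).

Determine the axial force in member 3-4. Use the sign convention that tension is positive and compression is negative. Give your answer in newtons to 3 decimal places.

N=5 nodes, M=7 members, R=3 reactions → 2N=10, M+R=10
member 0 (0-1): L=4.4001, (cx,cy)=(0.3973,0.9177)
member 1 (0-2): L=3.4580, (cx,cy)=(1.0000,0.0000)
member 2 (1-2): L=4.3852, (cx,cy)=(0.3900,-0.9208)
member 3 (1-3): L=3.7874, (cx,cy)=(0.9986,-0.0533)
member 4 (2-3): L=4.3598, (cx,cy)=(0.4752,0.8799)
member 5 (2-4): L=3.7420, (cx,cy)=(1.0000,0.0000)
member 6 (3-4): L=4.1838, (cx,cy)=(0.3992,-0.9169)
solve A·x = −loads:
  F[0-1] = -2131.7569 N (compression)
  F[0-2] = -2721.2919 N (compression)
  F[1-2] = +2223.9325 N (tension)
  F[1-3] = -1716.5392 N (compression)
  F[2-3] = -1884.2891 N (compression)
  F[2-4] = +301.7913 N (tension)
  F[3-4] = -756.0602 N (compression)
  Rx@0 = +3568.1600 N
  Ry@0 = +1956.3235 N
  Ry@4 = +693.2165 N

-756.060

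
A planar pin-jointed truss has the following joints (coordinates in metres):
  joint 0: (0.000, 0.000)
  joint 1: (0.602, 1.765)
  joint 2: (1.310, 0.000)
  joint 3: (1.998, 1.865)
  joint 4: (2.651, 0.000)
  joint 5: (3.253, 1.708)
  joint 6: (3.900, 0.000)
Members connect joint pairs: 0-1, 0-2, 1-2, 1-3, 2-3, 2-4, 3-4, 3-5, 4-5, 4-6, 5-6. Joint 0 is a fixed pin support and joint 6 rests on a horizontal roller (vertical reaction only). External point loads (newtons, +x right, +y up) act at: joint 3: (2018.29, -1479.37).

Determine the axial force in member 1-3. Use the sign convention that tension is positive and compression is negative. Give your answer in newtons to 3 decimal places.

N=7 nodes, M=11 members, R=3 reactions → 2N=14, M+R=14
member 0 (0-1): L=1.8648, (cx,cy)=(0.3228,0.9465)
member 1 (0-2): L=1.3100, (cx,cy)=(1.0000,0.0000)
member 2 (1-2): L=1.9017, (cx,cy)=(0.3723,-0.9281)
member 3 (1-3): L=1.3996, (cx,cy)=(0.9974,0.0715)
member 4 (2-3): L=1.9879, (cx,cy)=(0.3461,0.9382)
member 5 (2-4): L=1.3410, (cx,cy)=(1.0000,0.0000)
member 6 (3-4): L=1.9760, (cx,cy)=(0.3305,-0.9438)
member 7 (3-5): L=1.2648, (cx,cy)=(0.9923,-0.1241)
member 8 (4-5): L=1.8110, (cx,cy)=(0.3324,0.9431)
member 9 (4-6): L=1.2490, (cx,cy)=(1.0000,0.0000)
member 10 (5-6): L=1.8264, (cx,cy)=(0.3542,-0.9352)
solve A·x = −loads:
  F[0-1] = +257.4634 N (tension)
  F[0-2] = +1935.1767 N (tension)
  F[1-2] = -248.9840 N (compression)
  F[1-3] = +176.2598 N (tension)
  F[2-3] = +246.3080 N (tension)
  F[2-4] = +1757.2331 N (tension)
  F[3-4] = -1665.6583 N (compression)
  F[3-5] = -1216.2009 N (compression)
  F[4-5] = +1666.8697 N (tension)
  F[4-6] = +652.7007 N (tension)
  F[5-6] = -1842.5301 N (compression)
  Rx@0 = -2018.2900 N
  Ry@0 = -243.6793 N
  Ry@6 = +1723.0493 N

176.260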